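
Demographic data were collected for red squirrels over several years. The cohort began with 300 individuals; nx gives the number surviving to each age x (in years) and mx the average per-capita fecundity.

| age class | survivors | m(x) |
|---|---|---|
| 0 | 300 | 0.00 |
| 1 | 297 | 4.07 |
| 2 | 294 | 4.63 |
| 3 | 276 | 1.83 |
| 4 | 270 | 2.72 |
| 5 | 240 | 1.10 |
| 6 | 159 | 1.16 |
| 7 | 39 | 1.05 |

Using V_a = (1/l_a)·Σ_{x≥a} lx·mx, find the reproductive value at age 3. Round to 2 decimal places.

lx = nx/n0 = nx/300: 1, 0.99, 0.98, 0.92, 0.9, 0.8, 0.53, 0.13
lx·mx for x ≥ 3: 1.6836, 2.448, 0.88, 0.6148, 0.1365 → sum = 5.7629
V_3 = 5.7629 / l_3 = 5.7629 / 0.92 = 6.264022… → 6.26

6.26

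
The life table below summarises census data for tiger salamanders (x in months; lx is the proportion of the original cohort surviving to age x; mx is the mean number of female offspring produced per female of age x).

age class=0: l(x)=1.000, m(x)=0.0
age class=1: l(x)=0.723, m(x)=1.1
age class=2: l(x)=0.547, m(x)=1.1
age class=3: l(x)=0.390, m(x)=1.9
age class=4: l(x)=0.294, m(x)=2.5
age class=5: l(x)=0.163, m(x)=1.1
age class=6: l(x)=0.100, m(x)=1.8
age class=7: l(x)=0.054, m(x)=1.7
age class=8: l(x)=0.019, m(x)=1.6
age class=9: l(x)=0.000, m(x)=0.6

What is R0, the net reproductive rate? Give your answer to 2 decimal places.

3.35

lx·mx by age: 0, 0.7953, 0.6017, 0.741, 0.735, 0.1793, 0.18, 0.0918, 0.0304, 0
R0 = Σ lx·mx = 3.3545 → 3.35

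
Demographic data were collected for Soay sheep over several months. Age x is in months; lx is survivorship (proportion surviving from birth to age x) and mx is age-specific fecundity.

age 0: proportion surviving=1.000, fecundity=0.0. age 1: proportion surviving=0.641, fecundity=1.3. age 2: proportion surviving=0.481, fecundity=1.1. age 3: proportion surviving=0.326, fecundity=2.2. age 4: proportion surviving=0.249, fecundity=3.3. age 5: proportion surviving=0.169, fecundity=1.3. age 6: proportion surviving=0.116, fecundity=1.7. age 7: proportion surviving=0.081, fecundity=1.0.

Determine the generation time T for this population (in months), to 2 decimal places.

lx·mx: 0, 0.8333, 0.5291, 0.7172, 0.8217, 0.2197, 0.1972, 0.081 → R0 = 3.3992
x·lx·mx: 0, 0.8333, 1.0582, 2.1516, 3.2868, 1.0985, 1.1832, 0.567 → Σ = 10.1786
T = 10.1786 / 3.3992 = 2.99441… → 2.99

2.99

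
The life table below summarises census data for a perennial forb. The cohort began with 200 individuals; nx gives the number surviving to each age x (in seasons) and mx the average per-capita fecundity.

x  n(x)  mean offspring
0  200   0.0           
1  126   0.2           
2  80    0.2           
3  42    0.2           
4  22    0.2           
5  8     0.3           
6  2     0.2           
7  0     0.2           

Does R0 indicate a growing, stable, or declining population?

declining

lx = nx/n0 = nx/200: 1, 0.63, 0.4, 0.21, 0.11, 0.04, 0.01, 0
R0 = Σ lx·mx = 0 + 0.126 + 0.08 + 0.042 + 0.022 + 0.012 + 0.002 + 0 = 0.284
R0 < 1, so the population is declining.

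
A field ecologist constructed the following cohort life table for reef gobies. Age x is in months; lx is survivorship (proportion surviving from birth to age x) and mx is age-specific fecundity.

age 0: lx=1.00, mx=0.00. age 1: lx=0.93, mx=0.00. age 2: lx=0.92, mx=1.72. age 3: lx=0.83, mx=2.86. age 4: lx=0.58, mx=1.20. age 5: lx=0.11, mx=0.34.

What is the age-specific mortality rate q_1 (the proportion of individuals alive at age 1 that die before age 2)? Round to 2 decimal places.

0.01

q_1 = (l_1 − l_2) / l_1 = (0.93 − 0.92) / 0.93
     = 0.01 / 0.93 = 0.010753… → 0.01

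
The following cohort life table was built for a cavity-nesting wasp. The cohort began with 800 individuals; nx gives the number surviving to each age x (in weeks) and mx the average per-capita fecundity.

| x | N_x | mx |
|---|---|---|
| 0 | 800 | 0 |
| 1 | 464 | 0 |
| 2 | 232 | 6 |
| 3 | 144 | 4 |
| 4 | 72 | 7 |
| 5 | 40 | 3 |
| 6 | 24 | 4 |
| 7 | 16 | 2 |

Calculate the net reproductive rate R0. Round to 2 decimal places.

3.40

lx = nx/n0 = nx/800: 1, 0.58, 0.29, 0.18, 0.09, 0.05, 0.03, 0.02
lx·mx by age: 0, 0, 1.74, 0.72, 0.63, 0.15, 0.12, 0.04
R0 = Σ lx·mx = 3.4 → 3.40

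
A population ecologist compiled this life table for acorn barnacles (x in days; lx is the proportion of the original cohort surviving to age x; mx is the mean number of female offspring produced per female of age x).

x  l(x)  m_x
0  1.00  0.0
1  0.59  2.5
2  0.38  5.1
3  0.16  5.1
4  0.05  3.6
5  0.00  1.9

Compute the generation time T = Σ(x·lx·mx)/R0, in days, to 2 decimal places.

lx·mx: 0, 1.475, 1.938, 0.816, 0.18, 0 → R0 = 4.409
x·lx·mx: 0, 1.475, 3.876, 2.448, 0.72, 0 → Σ = 8.519
T = 8.519 / 4.409 = 1.932184… → 1.93

1.93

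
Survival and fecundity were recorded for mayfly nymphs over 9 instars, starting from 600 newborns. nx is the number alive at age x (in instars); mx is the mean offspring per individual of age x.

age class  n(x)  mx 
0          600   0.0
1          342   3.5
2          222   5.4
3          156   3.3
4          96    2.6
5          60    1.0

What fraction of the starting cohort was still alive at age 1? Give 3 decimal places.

0.570

l_1 = n_1/n_0 = 342/600 = 0.57 → 0.570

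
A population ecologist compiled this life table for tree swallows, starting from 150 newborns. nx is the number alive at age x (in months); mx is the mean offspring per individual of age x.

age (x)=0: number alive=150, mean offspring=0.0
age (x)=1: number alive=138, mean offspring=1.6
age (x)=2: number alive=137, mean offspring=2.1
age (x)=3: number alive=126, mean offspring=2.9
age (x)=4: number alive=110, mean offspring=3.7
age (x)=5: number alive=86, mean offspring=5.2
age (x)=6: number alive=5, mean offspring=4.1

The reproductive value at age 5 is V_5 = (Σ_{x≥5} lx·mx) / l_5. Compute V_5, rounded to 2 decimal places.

5.44

lx = nx/n0 = nx/150: 1, 0.92, 0.91333…, 0.84, 0.73333…, 0.57333…, 0.03333…
lx·mx for x ≥ 5: 2.981333…, 0.136667… → sum = 3.118…
V_5 = 3.118… / l_5 = 3.118… / 0.573333… = 5.438372… → 5.44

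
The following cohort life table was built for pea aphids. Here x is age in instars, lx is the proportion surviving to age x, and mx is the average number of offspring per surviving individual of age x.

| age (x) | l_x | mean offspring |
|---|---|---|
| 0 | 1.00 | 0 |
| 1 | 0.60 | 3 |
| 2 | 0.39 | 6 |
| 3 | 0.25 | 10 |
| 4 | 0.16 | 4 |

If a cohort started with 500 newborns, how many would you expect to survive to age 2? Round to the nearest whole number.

195

Expected survivors = N0 · l_2 = 500 × 0.39 = 195 → 195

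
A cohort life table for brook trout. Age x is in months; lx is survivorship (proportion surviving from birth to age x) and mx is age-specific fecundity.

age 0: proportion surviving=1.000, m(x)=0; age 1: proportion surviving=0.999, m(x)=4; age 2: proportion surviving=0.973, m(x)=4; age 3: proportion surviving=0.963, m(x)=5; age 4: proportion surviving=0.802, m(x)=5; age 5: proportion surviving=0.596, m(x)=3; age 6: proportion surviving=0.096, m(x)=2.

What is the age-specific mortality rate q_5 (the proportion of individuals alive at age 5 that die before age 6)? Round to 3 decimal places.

0.839

q_5 = (l_5 − l_6) / l_5 = (0.596 − 0.096) / 0.596
     = 0.5 / 0.596 = 0.838926… → 0.839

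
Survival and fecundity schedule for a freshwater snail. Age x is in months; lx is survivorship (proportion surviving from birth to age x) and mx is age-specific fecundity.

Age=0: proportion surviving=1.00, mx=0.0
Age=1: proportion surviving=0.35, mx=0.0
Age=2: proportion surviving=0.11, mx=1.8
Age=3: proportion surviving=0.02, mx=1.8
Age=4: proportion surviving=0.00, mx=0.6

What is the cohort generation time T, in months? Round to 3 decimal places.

lx·mx: 0, 0, 0.198, 0.036, 0 → R0 = 0.234
x·lx·mx: 0, 0, 0.396, 0.108, 0 → Σ = 0.504
T = 0.504 / 0.234 = 2.153846… → 2.154

2.154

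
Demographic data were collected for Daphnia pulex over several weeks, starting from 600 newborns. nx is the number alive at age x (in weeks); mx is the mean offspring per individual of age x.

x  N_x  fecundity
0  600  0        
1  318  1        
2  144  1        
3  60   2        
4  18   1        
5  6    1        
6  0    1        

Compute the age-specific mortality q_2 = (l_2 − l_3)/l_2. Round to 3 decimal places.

0.583

lx = nx/n0 = nx/600: 1, 0.53, 0.24, 0.1, 0.03, 0.01, 0
q_2 = (l_2 − l_3) / l_2 = (0.24 − 0.1) / 0.24
     = 0.14 / 0.24 = 0.583333… → 0.583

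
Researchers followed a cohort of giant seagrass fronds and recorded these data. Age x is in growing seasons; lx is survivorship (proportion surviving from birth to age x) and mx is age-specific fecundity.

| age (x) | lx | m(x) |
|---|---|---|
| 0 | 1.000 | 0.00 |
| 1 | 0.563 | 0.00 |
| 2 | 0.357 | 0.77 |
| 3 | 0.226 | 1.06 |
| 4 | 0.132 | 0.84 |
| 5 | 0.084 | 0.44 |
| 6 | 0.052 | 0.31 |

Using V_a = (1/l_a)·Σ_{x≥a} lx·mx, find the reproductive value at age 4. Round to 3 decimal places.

1.242

lx·mx for x ≥ 4: 0.11088, 0.03696, 0.01612 → sum = 0.16396
V_4 = 0.16396 / l_4 = 0.16396 / 0.132 = 1.242121… → 1.242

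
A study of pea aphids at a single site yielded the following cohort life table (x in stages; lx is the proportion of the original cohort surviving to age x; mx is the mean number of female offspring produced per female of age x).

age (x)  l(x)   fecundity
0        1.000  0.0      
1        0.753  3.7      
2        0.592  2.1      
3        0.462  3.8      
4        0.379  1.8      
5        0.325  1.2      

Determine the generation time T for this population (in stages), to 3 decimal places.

lx·mx: 0, 2.7861, 1.2432, 1.7556, 0.6822, 0.39 → R0 = 6.8571
x·lx·mx: 0, 2.7861, 2.4864, 5.2668, 2.7288, 1.95 → Σ = 15.2181
T = 15.2181 / 6.8571 = 2.21932… → 2.219

2.219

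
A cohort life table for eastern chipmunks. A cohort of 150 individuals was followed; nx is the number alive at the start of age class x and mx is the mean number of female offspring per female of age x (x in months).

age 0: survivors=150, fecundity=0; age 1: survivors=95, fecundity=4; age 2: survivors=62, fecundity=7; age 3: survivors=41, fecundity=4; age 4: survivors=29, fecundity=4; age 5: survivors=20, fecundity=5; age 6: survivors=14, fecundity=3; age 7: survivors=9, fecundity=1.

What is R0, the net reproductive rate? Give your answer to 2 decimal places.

8.30

lx = nx/n0 = nx/150: 1, 0.63333…, 0.41333…, 0.27333…, 0.19333…, 0.13333…, 0.09333…, 0.06
lx·mx by age: 0, 2.533333…, 2.893333…, 1.093333…, 0.773333…, 0.666667…, 0.28…, 0.06
R0 = Σ lx·mx = 8.3… → 8.30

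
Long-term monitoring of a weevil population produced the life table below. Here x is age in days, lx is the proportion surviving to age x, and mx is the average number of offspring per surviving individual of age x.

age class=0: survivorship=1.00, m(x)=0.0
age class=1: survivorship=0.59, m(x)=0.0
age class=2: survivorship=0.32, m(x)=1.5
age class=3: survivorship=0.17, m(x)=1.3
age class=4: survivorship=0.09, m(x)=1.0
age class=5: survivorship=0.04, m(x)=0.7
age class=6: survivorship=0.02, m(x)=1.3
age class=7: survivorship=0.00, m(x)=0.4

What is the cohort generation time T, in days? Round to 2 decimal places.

2.70

lx·mx: 0, 0, 0.48, 0.221, 0.09, 0.028, 0.026, 0 → R0 = 0.845
x·lx·mx: 0, 0, 0.96, 0.663, 0.36, 0.14, 0.156, 0 → Σ = 2.279
T = 2.279 / 0.845 = 2.697041… → 2.70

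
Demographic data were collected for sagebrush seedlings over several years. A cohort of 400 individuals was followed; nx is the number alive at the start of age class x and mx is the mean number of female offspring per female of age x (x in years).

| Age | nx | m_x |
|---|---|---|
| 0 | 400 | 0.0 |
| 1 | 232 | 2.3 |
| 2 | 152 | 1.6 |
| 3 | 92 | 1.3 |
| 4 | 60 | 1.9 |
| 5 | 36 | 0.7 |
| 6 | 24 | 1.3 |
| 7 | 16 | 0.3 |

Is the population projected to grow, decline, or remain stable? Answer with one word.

growing

lx = nx/n0 = nx/400: 1, 0.58, 0.38, 0.23, 0.15, 0.09, 0.06, 0.04
R0 = Σ lx·mx = 0 + 1.334 + 0.608 + 0.299 + 0.285 + 0.063 + 0.078 + 0.012 = 2.679
R0 > 1, so the population is growing.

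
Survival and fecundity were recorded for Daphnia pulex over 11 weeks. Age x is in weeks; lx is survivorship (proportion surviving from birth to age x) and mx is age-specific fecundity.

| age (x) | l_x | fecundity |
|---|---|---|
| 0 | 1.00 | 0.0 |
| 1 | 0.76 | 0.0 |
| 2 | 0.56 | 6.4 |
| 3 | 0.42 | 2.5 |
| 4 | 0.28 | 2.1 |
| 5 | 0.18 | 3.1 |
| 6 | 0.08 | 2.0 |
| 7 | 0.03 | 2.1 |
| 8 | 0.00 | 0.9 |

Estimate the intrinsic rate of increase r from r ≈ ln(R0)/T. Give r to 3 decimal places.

R0 = Σ lx·mx = 0 + 0 + 3.584 + 1.05 + 0.588 + 0.558 + 0.16 + 0.063 + 0 = 6.003
Σ x·lx·mx = 16.861; T = 16.861/6.003 = 2.80876…
r ≈ ln(R0)/T = ln(6.003)/2.80876… = 0.6381… → 0.638

0.638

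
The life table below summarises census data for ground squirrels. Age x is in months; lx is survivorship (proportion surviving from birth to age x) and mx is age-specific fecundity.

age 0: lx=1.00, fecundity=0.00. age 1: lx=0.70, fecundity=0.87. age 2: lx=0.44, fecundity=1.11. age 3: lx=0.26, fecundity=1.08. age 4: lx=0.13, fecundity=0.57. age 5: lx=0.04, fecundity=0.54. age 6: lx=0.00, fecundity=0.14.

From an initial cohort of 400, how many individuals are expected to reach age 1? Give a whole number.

280

Expected survivors = N0 · l_1 = 400 × 0.70 = 280 → 280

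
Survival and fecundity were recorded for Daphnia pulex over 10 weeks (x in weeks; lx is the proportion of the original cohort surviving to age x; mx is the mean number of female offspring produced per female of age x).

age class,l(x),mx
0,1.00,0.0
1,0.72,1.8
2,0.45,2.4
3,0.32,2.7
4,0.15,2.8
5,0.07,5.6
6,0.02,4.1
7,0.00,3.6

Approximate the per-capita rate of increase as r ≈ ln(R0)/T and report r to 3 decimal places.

R0 = Σ lx·mx = 0 + 1.296 + 1.08 + 0.864 + 0.42 + 0.392 + 0.082 + 0 = 4.134
Σ x·lx·mx = 10.18; T = 10.18/4.134 = 2.46251…
r ≈ ln(R0)/T = ln(4.134)/2.46251… = 0.57634… → 0.576

0.576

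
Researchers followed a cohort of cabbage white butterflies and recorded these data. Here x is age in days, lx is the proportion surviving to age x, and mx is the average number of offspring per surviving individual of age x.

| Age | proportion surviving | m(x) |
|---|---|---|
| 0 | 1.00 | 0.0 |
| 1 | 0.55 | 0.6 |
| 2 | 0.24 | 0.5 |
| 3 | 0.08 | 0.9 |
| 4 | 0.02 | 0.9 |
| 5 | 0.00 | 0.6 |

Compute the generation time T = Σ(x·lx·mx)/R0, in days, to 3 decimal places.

1.589

lx·mx: 0, 0.33, 0.12, 0.072, 0.018, 0 → R0 = 0.54
x·lx·mx: 0, 0.33, 0.24, 0.216, 0.072, 0 → Σ = 0.858
T = 0.858 / 0.54 = 1.588889… → 1.589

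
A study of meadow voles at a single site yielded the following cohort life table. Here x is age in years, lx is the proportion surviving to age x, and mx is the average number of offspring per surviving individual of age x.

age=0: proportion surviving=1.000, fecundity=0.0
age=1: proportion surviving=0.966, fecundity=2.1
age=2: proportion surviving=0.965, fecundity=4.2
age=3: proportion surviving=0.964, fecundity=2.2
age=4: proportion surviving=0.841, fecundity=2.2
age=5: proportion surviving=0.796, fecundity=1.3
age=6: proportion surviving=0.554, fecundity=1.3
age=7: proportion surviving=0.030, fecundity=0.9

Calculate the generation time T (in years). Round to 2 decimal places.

lx·mx: 0, 2.0286, 4.053, 2.1208, 1.8502, 1.0348, 0.7202, 0.027 → R0 = 11.8346
x·lx·mx: 0, 2.0286, 8.106, 6.3624, 7.4008, 5.174, 4.3212, 0.189 → Σ = 33.582
T = 33.582 / 11.8346 = 2.837612… → 2.84

2.84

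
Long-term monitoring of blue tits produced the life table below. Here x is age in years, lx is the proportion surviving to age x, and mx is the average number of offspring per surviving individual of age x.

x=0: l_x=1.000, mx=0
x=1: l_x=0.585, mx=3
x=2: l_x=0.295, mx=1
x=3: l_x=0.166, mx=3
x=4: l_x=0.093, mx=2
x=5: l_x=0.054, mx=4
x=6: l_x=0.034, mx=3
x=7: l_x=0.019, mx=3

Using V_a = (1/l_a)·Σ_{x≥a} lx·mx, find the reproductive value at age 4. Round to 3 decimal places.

lx·mx for x ≥ 4: 0.186, 0.216, 0.102, 0.057 → sum = 0.561
V_4 = 0.561 / l_4 = 0.561 / 0.093 = 6.032258… → 6.032

6.032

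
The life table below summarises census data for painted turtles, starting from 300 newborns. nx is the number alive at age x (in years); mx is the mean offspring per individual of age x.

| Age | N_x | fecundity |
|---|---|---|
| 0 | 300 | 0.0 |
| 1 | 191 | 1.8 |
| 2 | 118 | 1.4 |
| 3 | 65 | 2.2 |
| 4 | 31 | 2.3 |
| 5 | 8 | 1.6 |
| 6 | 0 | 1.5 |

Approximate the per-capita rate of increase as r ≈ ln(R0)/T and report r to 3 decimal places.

lx = nx/n0 = nx/300: 1, 0.63667…, 0.39333…, 0.21667…, 0.10333…, 0.02667…, 0
R0 = Σ lx·mx = 0 + 1.146… + 0.55067… + 0.47667… + 0.23767… + 0.04267… + 0 = 2.453667…
Σ x·lx·mx = 4.841333…; T = 4.841333…/2.453667… = 1.9731…
r ≈ ln(R0)/T = ln(2.453667…)/1.9731… = 0.45491… → 0.455

0.455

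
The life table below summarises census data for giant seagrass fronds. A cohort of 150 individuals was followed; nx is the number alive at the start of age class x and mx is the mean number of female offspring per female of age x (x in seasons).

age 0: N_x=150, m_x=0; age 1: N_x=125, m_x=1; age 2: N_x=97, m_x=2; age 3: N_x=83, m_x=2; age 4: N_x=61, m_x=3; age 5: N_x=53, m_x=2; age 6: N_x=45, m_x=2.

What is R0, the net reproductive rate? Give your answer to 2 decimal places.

5.76

lx = nx/n0 = nx/150: 1, 0.83333…, 0.64667…, 0.55333…, 0.40667…, 0.35333…, 0.3
lx·mx by age: 0, 0.833333…, 1.293333…, 1.106667…, 1.22…, 0.706667…, 0.6
R0 = Σ lx·mx = 5.76… → 5.76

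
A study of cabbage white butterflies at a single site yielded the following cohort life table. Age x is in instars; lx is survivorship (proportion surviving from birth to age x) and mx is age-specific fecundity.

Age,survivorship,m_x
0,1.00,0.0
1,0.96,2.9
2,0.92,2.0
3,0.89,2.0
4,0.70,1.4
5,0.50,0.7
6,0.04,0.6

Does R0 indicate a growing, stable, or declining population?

growing

R0 = Σ lx·mx = 0 + 2.784 + 1.84 + 1.78 + 0.98 + 0.35 + 0.024 = 7.758
R0 > 1, so the population is growing.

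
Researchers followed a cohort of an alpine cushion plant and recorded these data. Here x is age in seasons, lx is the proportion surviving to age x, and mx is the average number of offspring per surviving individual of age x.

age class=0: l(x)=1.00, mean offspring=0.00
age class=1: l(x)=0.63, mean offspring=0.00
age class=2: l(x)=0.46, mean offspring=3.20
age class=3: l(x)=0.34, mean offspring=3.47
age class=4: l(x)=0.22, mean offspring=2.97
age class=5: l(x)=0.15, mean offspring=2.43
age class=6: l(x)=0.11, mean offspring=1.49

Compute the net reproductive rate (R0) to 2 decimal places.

3.83

lx·mx by age: 0, 0, 1.472, 1.1798, 0.6534, 0.3645, 0.1639
R0 = Σ lx·mx = 3.8336 → 3.83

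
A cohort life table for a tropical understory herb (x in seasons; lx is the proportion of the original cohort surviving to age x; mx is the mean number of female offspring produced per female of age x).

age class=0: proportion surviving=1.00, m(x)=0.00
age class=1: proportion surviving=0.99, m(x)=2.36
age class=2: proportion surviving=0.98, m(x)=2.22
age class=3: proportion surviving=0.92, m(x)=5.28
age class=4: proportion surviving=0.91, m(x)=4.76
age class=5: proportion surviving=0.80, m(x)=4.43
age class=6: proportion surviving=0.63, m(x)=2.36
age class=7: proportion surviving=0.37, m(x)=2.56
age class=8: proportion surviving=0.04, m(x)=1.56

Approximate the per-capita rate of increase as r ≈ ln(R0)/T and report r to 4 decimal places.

R0 = Σ lx·mx = 0 + 2.3364 + 2.1756 + 4.8576 + 4.3316 + 3.544 + 1.4868 + 0.9472 + 0.0624 = 19.7416
Σ x·lx·mx = 72.3572; T = 72.3572/19.7416 = 3.66521…
r ≈ ln(R0)/T = ln(19.7416)/3.66521… = 0.813794… → 0.8138

0.8138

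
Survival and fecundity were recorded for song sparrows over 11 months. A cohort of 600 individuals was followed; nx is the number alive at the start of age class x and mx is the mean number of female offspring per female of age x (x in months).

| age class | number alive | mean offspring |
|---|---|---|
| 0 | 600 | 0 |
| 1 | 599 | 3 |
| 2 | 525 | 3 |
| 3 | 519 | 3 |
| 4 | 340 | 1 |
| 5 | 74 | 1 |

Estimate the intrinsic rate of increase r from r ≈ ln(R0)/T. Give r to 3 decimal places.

lx = nx/n0 = nx/600: 1, 0.99833…, 0.875, 0.865, 0.56667…, 0.12333…
R0 = Σ lx·mx = 0 + 2.995… + 2.625 + 2.595 + 0.56667… + 0.12333… = 8.905…
Σ x·lx·mx = 18.913333…; T = 18.913333…/8.905… = 2.1239…
r ≈ ln(R0)/T = ln(8.905…)/2.1239… = 1.02953… → 1.030

1.030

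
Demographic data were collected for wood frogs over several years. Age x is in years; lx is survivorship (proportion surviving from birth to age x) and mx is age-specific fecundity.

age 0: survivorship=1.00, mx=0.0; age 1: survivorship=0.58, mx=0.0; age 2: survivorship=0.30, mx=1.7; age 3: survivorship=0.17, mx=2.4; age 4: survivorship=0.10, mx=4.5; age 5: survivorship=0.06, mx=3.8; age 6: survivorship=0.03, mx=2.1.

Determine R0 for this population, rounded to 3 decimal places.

lx·mx by age: 0, 0, 0.51, 0.408, 0.45, 0.228, 0.063
R0 = Σ lx·mx = 1.659 → 1.659

1.659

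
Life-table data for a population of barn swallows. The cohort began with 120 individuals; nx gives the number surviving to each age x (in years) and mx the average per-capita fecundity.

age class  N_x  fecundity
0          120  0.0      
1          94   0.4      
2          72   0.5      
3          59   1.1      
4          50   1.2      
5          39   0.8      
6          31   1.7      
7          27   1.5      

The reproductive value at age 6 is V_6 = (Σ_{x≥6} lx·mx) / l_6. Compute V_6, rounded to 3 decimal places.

3.006

lx = nx/n0 = nx/120: 1, 0.78333…, 0.6, 0.49167…, 0.41667…, 0.325, 0.25833…, 0.225
lx·mx for x ≥ 6: 0.439167…, 0.3375 → sum = 0.776667…
V_6 = 0.776667… / l_6 = 0.776667… / 0.258333… = 3.006452… → 3.006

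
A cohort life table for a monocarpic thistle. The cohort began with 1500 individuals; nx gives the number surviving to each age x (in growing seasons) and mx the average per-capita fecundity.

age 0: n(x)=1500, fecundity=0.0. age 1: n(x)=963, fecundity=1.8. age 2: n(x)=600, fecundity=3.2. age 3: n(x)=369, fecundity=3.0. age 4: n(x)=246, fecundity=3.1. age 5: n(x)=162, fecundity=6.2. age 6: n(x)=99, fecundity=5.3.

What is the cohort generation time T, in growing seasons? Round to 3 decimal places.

2.852

lx = nx/n0 = nx/1500: 1, 0.642, 0.4, 0.246, 0.164, 0.108, 0.066
lx·mx: 0, 1.1556, 1.28, 0.738, 0.5084, 0.6696, 0.3498 → R0 = 4.7014
x·lx·mx: 0, 1.1556, 2.56, 2.214, 2.0336, 3.348, 2.0988 → Σ = 13.41
T = 13.41 / 4.7014 = 2.852342… → 2.852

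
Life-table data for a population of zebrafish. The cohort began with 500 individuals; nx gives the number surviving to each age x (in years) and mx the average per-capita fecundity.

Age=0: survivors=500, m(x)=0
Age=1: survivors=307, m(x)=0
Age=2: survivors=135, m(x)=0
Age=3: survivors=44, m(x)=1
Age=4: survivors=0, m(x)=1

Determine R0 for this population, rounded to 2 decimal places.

0.09

lx = nx/n0 = nx/500: 1, 0.614, 0.27, 0.088, 0
lx·mx by age: 0, 0, 0, 0.088, 0
R0 = Σ lx·mx = 0.088 → 0.09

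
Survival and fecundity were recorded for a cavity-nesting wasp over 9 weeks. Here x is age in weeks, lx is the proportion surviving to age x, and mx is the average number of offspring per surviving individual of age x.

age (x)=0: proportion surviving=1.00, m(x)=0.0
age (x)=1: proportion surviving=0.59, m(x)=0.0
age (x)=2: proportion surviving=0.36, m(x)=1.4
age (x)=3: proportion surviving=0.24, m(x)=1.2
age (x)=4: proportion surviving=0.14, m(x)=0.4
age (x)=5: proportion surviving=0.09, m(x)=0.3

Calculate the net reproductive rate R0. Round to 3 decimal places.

lx·mx by age: 0, 0, 0.504, 0.288, 0.056, 0.027
R0 = Σ lx·mx = 0.875 → 0.875

0.875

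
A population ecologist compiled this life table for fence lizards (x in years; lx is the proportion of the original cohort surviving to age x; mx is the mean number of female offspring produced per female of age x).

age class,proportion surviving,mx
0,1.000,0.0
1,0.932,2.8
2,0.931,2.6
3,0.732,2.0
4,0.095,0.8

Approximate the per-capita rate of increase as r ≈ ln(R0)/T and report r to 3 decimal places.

R0 = Σ lx·mx = 0 + 2.6096 + 2.4206 + 1.464 + 0.076 = 6.5702
Σ x·lx·mx = 12.1468; T = 12.1468/6.5702 = 1.84877…
r ≈ ln(R0)/T = ln(6.5702)/1.84877… = 1.01827… → 1.018

1.018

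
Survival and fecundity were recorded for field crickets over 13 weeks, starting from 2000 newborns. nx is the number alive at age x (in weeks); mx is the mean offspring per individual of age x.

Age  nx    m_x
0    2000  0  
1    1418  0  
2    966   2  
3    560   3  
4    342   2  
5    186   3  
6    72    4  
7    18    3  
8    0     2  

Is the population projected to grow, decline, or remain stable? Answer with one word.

growing

lx = nx/n0 = nx/2000: 1, 0.709, 0.483, 0.28, 0.171, 0.093, 0.036, 0.009, 0
R0 = Σ lx·mx = 0 + 0 + 0.966 + 0.84 + 0.342 + 0.279 + 0.144 + 0.027 + 0 = 2.598
R0 > 1, so the population is growing.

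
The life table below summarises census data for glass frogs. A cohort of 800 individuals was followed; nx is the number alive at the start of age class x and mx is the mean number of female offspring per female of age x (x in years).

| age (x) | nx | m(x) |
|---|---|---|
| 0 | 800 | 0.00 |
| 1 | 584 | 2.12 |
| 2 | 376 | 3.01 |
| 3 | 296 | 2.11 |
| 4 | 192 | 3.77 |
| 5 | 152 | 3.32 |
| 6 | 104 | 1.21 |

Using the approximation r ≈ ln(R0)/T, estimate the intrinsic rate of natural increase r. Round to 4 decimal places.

lx = nx/n0 = nx/800: 1, 0.73, 0.47, 0.37, 0.24, 0.19, 0.13
R0 = Σ lx·mx = 0 + 1.5476 + 1.4147 + 0.7807 + 0.9048 + 0.6308 + 0.1573 = 5.4359
Σ x·lx·mx = 14.4361; T = 14.4361/5.4359 = 2.6557…
r ≈ ln(R0)/T = ln(5.4359)/2.6557… = 0.637507… → 0.6375

0.6375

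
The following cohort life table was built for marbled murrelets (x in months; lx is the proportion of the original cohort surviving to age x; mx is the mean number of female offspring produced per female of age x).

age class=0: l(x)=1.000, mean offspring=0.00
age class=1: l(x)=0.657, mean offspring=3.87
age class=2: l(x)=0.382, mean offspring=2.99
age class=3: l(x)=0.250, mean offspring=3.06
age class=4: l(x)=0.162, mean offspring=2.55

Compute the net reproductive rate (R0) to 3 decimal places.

4.863

lx·mx by age: 0, 2.54259, 1.14218, 0.765, 0.4131
R0 = Σ lx·mx = 4.86287 → 4.863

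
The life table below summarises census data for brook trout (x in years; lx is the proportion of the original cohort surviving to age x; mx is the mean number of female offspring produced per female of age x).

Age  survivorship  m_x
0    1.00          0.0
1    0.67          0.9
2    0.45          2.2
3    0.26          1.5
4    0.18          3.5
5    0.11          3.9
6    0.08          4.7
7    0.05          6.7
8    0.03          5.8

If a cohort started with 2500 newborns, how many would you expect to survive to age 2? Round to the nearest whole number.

1125

Expected survivors = N0 · l_2 = 2500 × 0.45 = 1125 → 1125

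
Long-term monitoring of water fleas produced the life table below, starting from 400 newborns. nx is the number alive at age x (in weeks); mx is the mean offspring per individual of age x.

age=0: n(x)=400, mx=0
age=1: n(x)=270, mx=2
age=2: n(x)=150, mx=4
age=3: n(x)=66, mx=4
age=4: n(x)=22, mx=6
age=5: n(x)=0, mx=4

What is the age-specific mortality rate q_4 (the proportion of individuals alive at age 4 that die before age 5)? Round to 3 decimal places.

1.000

lx = nx/n0 = nx/400: 1, 0.675, 0.375, 0.165, 0.055, 0
q_4 = (l_4 − l_5) / l_4 = (0.055 − 0) / 0.055
     = 0.055 / 0.055 = 1 → 1.000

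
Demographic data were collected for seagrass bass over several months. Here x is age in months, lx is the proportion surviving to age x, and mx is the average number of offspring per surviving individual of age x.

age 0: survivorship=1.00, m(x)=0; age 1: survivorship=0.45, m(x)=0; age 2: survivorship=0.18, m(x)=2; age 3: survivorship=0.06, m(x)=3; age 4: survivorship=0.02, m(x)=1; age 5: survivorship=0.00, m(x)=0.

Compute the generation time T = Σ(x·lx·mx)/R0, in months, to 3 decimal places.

2.393

lx·mx: 0, 0, 0.36, 0.18, 0.02, 0 → R0 = 0.56
x·lx·mx: 0, 0, 0.72, 0.54, 0.08, 0 → Σ = 1.34
T = 1.34 / 0.56 = 2.392857… → 2.393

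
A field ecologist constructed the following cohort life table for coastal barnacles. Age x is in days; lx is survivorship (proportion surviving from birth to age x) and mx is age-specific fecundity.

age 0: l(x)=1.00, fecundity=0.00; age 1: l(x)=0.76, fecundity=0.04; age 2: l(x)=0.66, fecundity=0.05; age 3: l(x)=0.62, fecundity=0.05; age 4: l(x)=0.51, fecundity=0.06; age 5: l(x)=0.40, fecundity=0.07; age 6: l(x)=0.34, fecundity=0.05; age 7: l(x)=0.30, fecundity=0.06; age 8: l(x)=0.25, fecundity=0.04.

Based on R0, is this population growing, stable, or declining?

declining

R0 = Σ lx·mx = 0 + 0.0304 + 0.033 + 0.031 + 0.0306 + 0.028 + 0.017 + 0.018 + 0.01 = 0.198
R0 < 1, so the population is declining.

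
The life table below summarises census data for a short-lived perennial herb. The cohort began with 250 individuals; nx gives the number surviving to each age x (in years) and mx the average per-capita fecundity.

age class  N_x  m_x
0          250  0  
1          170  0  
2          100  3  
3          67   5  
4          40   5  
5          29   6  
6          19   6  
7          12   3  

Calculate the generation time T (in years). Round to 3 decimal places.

3.633

lx = nx/n0 = nx/250: 1, 0.68, 0.4, 0.268, 0.16, 0.116, 0.076, 0.048
lx·mx: 0, 0, 1.2, 1.34, 0.8, 0.696, 0.456, 0.144 → R0 = 4.636
x·lx·mx: 0, 0, 2.4, 4.02, 3.2, 3.48, 2.736, 1.008 → Σ = 16.844
T = 16.844 / 4.636 = 3.633305… → 3.633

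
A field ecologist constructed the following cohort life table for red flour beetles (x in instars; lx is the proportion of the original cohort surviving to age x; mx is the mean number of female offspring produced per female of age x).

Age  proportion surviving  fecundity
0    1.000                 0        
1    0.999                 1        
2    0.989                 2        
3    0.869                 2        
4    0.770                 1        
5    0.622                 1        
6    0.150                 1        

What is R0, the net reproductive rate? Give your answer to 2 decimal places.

lx·mx by age: 0, 0.999, 1.978, 1.738, 0.77, 0.622, 0.15
R0 = Σ lx·mx = 6.257 → 6.26

6.26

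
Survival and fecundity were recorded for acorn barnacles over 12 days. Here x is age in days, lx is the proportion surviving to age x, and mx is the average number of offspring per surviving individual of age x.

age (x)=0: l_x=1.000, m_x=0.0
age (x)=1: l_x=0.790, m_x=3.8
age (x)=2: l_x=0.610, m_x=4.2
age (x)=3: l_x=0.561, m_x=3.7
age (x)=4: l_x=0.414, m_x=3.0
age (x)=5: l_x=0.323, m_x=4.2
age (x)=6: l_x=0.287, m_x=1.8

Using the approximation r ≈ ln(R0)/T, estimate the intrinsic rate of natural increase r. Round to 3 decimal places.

R0 = Σ lx·mx = 0 + 3.002 + 2.562 + 2.0757 + 1.242 + 1.3566 + 0.5166 = 10.7549
Σ x·lx·mx = 29.2037; T = 29.2037/10.7549 = 2.71539…
r ≈ ln(R0)/T = ln(10.7549)/2.71539… = 0.87478… → 0.875

0.875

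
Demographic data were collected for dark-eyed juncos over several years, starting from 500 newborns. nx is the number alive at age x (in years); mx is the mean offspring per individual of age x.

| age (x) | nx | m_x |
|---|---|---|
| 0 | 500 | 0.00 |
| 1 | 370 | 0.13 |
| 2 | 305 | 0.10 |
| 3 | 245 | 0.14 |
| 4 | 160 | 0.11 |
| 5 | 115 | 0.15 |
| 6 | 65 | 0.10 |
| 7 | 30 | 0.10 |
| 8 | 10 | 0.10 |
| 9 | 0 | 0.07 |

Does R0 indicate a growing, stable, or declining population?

lx = nx/n0 = nx/500: 1, 0.74, 0.61, 0.49, 0.32, 0.23, 0.13, 0.06, 0.02, 0
R0 = Σ lx·mx = 0 + 0.0962 + 0.061 + 0.0686 + 0.0352 + 0.0345 + 0.013 + 0.006 + 0.002 + 0 = 0.3165
R0 < 1, so the population is declining.

declining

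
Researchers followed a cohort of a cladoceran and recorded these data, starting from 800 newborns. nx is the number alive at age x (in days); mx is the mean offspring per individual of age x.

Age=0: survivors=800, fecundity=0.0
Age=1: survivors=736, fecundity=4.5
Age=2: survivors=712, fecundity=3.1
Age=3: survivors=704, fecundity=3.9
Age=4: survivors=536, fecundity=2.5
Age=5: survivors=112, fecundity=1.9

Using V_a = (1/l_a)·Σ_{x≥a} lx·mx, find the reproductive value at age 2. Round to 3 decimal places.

lx = nx/n0 = nx/800: 1, 0.92, 0.89, 0.88, 0.67, 0.14
lx·mx for x ≥ 2: 2.759, 3.432, 1.675, 0.266 → sum = 8.132
V_2 = 8.132 / l_2 = 8.132 / 0.89 = 9.137079… → 9.137

9.137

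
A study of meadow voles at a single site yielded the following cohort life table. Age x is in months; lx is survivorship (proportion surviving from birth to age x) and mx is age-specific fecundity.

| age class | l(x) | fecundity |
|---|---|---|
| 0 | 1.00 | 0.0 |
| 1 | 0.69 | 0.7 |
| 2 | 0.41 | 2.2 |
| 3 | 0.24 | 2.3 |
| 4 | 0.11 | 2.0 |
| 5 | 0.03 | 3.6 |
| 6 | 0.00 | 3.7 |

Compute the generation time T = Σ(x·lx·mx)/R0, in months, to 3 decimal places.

2.368

lx·mx: 0, 0.483, 0.902, 0.552, 0.22, 0.108, 0 → R0 = 2.265
x·lx·mx: 0, 0.483, 1.804, 1.656, 0.88, 0.54, 0 → Σ = 5.363
T = 5.363 / 2.265 = 2.36777… → 2.368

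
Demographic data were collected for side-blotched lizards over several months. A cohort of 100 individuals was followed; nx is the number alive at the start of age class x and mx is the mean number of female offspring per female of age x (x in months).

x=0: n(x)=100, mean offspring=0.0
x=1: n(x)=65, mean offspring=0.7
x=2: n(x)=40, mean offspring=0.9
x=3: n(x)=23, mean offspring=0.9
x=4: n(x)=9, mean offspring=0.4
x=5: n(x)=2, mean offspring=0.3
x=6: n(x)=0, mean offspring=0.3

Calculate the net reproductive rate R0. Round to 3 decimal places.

1.064

lx = nx/n0 = nx/100: 1, 0.65, 0.4, 0.23, 0.09, 0.02, 0
lx·mx by age: 0, 0.455, 0.36, 0.207, 0.036, 0.006, 0
R0 = Σ lx·mx = 1.064 → 1.064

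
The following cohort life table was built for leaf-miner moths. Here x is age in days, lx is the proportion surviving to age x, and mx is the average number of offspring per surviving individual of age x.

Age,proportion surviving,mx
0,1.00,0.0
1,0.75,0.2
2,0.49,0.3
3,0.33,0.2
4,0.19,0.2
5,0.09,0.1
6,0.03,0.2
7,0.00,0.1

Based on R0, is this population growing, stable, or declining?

R0 = Σ lx·mx = 0 + 0.15 + 0.147 + 0.066 + 0.038 + 0.009 + 0.006 + 0 = 0.416
R0 < 1, so the population is declining.

declining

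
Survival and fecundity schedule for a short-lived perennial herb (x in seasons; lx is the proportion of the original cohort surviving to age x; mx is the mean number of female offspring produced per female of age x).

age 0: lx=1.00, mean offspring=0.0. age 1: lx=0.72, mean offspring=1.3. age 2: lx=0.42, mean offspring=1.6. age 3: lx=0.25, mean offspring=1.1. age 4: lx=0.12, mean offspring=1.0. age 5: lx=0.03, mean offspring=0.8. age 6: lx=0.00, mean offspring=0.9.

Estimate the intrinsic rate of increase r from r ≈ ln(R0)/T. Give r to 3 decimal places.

0.387

R0 = Σ lx·mx = 0 + 0.936 + 0.672 + 0.275 + 0.12 + 0.024 + 0 = 2.027
Σ x·lx·mx = 3.705; T = 3.705/2.027 = 1.82782…
r ≈ ln(R0)/T = ln(2.027)/1.82782… = 0.38656… → 0.387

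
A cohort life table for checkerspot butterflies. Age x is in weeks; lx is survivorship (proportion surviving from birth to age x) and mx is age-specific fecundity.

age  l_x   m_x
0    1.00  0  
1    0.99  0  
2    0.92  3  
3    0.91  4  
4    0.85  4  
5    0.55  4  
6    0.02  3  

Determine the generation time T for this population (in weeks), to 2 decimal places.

3.43

lx·mx: 0, 0, 2.76, 3.64, 3.4, 2.2, 0.06 → R0 = 12.06
x·lx·mx: 0, 0, 5.52, 10.92, 13.6, 11, 0.36 → Σ = 41.4
T = 41.4 / 12.06 = 3.432836… → 3.43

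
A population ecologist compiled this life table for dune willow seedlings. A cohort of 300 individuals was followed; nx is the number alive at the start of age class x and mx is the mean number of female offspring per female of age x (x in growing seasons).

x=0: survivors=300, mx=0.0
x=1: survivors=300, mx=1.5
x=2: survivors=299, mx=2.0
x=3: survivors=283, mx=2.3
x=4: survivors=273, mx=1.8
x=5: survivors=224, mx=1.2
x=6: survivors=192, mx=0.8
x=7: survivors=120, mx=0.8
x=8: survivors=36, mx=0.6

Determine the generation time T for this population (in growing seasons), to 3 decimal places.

3.177

lx = nx/n0 = nx/300: 1, 1, 0.99667…, 0.94333…, 0.91, 0.74667…, 0.64, 0.4, 0.12
lx·mx: 0, 1.5, 1.993333…, 2.169667…, 1.638, 0.896…, 0.512, 0.32, 0.072 → R0 = 9.101…
x·lx·mx: 0, 1.5, 3.986667…, 6.509…, 6.552, 4.48…, 3.072, 2.24, 0.576 → Σ = 28.915667…
T = 28.915667… / 9.101… = 3.177197… → 3.177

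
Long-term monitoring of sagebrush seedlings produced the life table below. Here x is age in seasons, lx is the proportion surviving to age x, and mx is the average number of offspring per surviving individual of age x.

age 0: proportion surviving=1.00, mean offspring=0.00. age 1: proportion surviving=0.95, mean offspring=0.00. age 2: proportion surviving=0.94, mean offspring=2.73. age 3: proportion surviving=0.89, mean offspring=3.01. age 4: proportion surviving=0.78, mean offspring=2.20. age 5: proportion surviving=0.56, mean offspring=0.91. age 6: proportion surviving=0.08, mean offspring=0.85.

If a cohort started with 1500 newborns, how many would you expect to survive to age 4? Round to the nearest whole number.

1170

Expected survivors = N0 · l_4 = 1500 × 0.78 = 1170 → 1170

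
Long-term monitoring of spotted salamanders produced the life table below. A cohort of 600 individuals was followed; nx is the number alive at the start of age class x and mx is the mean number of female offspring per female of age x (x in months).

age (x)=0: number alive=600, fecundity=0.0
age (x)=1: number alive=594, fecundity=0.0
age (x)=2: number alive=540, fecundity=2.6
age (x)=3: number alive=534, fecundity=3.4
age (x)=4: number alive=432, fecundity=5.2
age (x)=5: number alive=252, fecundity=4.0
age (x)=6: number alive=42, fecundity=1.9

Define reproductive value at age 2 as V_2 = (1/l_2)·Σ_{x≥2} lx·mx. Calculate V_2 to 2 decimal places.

12.14

lx = nx/n0 = nx/600: 1, 0.99, 0.9, 0.89, 0.72, 0.42, 0.07
lx·mx for x ≥ 2: 2.34, 3.026, 3.744, 1.68, 0.133 → sum = 10.923
V_2 = 10.923 / l_2 = 10.923 / 0.9 = 12.136667… → 12.14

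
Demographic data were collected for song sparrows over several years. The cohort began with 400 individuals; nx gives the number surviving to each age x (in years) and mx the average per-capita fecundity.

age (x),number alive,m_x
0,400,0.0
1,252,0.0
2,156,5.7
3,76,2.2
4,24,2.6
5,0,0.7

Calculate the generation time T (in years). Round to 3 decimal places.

lx = nx/n0 = nx/400: 1, 0.63, 0.39, 0.19, 0.06, 0
lx·mx: 0, 0, 2.223, 0.418, 0.156, 0 → R0 = 2.797
x·lx·mx: 0, 0, 4.446, 1.254, 0.624, 0 → Σ = 6.324
T = 6.324 / 2.797 = 2.260994… → 2.261

2.261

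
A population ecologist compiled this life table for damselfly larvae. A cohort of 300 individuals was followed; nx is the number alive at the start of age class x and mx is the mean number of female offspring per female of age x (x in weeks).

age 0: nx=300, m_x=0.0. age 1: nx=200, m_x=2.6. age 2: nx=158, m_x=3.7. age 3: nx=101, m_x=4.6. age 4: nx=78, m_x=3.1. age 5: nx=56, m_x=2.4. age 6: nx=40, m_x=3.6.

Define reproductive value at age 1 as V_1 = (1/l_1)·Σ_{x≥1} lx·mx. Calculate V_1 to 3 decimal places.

10.447

lx = nx/n0 = nx/300: 1, 0.66667…, 0.52667…, 0.33667…, 0.26, 0.18667…, 0.13333…
lx·mx for x ≥ 1: 1.733333…, 1.948667…, 1.548667…, 0.806, 0.448…, 0.48… → sum = 6.964667…
V_1 = 6.964667… / l_1 = 6.964667… / 0.666667… = 10.447… → 10.447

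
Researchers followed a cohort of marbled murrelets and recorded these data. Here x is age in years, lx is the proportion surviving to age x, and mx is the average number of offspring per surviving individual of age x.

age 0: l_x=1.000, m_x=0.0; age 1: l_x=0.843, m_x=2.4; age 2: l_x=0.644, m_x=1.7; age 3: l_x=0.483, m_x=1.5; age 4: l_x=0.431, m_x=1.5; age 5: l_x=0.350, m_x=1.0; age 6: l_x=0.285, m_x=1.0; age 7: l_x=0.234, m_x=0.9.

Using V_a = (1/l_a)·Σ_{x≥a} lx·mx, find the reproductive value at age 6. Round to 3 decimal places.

lx·mx for x ≥ 6: 0.285, 0.2106 → sum = 0.4956
V_6 = 0.4956 / l_6 = 0.4956 / 0.285 = 1.738947… → 1.739

1.739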